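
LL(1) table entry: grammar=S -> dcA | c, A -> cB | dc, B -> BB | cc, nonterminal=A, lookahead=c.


For [A, c]: 'c' ∈ FIRST(cB)
Entry: A -> cB


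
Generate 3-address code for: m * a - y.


Break into single-operator statements:
t1 = m * a
t2 = t1 - y


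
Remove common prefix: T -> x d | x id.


Common prefix: 'x'
Factored: T -> x T', T' -> d | id


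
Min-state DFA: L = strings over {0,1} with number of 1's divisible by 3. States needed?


Track (count of 1) mod 3: states 0..2, accept at 0
Minimal DFA: 3 states


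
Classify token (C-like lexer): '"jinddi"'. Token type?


Pattern: double-quoted sequence
Type: STRING_LITERAL


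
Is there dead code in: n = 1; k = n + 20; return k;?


n is read by k's definition; k is returned
No dead code


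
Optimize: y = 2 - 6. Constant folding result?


2 - 6 = -4 at compile time
Optimized: y = -4


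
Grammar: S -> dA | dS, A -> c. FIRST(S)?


Per alternative of S: FIRST(dA) = {d}; FIRST(dS) = {d}
FIRST(S) = {d}


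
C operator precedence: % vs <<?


'%' is multiplicative (level 10); '<<' is shift (level 8)
Higher level binds tighter
'%' has higher precedence than '<<'


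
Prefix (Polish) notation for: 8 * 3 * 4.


left-to-right (same/higher precedence on left): tree is (* (* 8 3) 4)
Prefix: * * 8 3 4


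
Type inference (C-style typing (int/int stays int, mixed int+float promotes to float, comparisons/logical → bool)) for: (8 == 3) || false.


Operand types: bool || bool
Rule: logical operators take bool operands and yield bool
Result type: bool


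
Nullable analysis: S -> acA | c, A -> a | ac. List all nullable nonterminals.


A nonterminal is nullable iff some alternative derives ε (directly, or every symbol in it is nullable)
Nullable: {}


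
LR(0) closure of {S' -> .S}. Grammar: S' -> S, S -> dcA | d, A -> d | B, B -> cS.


Start: S' -> .S
For each item with dot before a nonterminal B, add B -> .γ for every B-production
Closure: [S' -> .S, S -> .dcA, S -> .d]


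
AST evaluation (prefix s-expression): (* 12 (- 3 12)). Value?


Evaluate inner: (- 3 12) = -9
Evaluate root: (* 12 -9) = -108
Result: -108


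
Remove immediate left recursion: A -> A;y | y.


Left-recursive alternatives: A;y; non-recursive: y
Introduce A': A -> yA', A' -> ;yA' | ε


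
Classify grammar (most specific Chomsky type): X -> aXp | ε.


Single nonterminal LHS, but a^n p^n is not regular
Classification: Type 2 (Context-Free)


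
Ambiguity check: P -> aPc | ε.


balanced a^n…c^n: each string has a unique parse
Unambiguous


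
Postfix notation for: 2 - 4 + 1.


Left to right (same or higher precedence on left)
Postfix: 2 4 - 1 +


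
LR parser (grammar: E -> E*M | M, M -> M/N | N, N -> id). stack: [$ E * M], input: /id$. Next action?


'/' can extend M; shift to build M -> M/N
Action: shift


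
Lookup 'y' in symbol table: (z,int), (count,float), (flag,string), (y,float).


Lookup 'y' → type float


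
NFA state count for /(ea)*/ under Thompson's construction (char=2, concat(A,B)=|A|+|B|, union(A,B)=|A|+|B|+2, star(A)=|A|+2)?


Syntax tree has 2 char leaf(s), 0 union(s), 1 star(s)
chars contribute 2×2 = 4; each union adds +2; each star adds +2
Total: 4 + 0 + 2 = 6 states


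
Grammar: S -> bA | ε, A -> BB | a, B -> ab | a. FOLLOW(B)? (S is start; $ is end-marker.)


$ ∈ FOLLOW(S). For each A -> αBβ: add FIRST(β)\{ε} to FOLLOW(B); if β nullable, add FOLLOW(A).
FOLLOW(B) = {$, a}


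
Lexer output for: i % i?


Scan left to right, longest-match per lexeme
Tokens: ID(i), OP(%), ID(i)


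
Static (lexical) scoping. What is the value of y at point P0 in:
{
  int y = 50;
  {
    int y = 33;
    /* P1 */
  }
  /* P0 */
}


y declared in the same block as P0
y = 50


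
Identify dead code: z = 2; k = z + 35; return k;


z is read by k's definition; k is returned
No dead code


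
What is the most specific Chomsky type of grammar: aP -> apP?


LHS has context (more than one symbol) and |LHS| ≤ |RHS|
Classification: Type 1 (Context-Sensitive)


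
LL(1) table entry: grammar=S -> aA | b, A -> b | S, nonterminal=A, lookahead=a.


For [A, a]: 'a' ∈ FIRST(S)
Entry: A -> S


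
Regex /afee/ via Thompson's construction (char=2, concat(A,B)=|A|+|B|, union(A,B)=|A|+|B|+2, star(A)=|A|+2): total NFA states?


Syntax tree has 4 char leaf(s), 0 union(s), 0 star(s)
chars contribute 4×2 = 8; each union adds +2; each star adds +2
Total: 8 + 0 + 0 = 8 states


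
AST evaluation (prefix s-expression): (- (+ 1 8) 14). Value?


Evaluate inner: (+ 1 8) = 9
Evaluate root: (- 9 14) = -5
Result: -5


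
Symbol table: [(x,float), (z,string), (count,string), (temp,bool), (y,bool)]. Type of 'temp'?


Lookup 'temp' → type bool


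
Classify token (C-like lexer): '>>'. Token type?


Pattern: operator symbol
Type: OPERATOR


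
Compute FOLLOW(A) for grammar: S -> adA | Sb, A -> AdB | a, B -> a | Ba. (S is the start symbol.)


$ ∈ FOLLOW(S). For each A -> αBβ: add FIRST(β)\{ε} to FOLLOW(B); if β nullable, add FOLLOW(A).
FOLLOW(A) = {$, b, d}


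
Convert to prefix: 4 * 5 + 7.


left-to-right (same/higher precedence on left): tree is (+ (* 4 5) 7)
Prefix: + * 4 5 7


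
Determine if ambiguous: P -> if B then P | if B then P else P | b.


dangling else: 'if B then if B then b else b' parses two ways
Ambiguous


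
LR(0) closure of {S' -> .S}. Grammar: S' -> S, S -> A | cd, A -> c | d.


Start: S' -> .S
For each item with dot before a nonterminal B, add B -> .γ for every B-production
Closure: [S' -> .S, S -> .A, S -> .cd, A -> .c, A -> .d]


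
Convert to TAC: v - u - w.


Break into single-operator statements:
t1 = v - u
t2 = t1 - w


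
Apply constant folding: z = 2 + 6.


2 + 6 = 8 at compile time
Optimized: z = 8


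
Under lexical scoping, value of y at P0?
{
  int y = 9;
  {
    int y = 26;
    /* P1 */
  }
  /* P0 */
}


y declared in the same block as P0
y = 9


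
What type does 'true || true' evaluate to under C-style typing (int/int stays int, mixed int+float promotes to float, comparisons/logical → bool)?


Operand types: bool || bool
Rule: logical operators take bool operands and yield bool
Result type: bool


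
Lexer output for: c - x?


Scan left to right, longest-match per lexeme
Tokens: ID(c), OP(-), ID(x)


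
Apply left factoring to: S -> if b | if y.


Common prefix: 'if'
Factored: S -> if S', S' -> b | y


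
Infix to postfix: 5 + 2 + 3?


Left to right (same or higher precedence on left)
Postfix: 5 2 + 3 +


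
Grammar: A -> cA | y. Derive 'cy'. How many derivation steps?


Derivation: A => cA => cy
Steps: 2


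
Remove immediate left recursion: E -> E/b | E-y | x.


Left-recursive alternatives: E/b, E-y; non-recursive: x
Introduce E': E -> xE', E' -> /bE' | -yE' | ε


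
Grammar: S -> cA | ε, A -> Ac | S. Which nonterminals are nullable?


A nonterminal is nullable iff some alternative derives ε (directly, or every symbol in it is nullable)
Nullable: {A, S}


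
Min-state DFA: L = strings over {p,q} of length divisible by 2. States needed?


Track length mod 2: states 0..1, accept at 0
Minimal DFA: 2 states


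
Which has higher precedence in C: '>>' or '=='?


'>>' is shift (level 8); '==' is equality (level 6)
Higher level binds tighter
'>>' has higher precedence than '=='


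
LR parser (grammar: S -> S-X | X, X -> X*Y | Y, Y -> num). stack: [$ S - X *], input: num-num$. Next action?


no handle; shift 'num'
Action: shift


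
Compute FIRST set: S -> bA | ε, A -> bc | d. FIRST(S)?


Per alternative of S: FIRST(bA) = {b}; FIRST(ε) = {ε}
FIRST(S) = {b, ε}


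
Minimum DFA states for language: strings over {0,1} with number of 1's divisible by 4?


Track (count of 1) mod 4: states 0..3, accept at 0
Minimal DFA: 4 states


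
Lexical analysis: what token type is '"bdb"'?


Pattern: double-quoted sequence
Type: STRING_LITERAL


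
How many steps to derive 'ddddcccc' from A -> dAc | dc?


Derivation: A => dAc => ddAcc => dddAccc => ddddcccc
Steps: 4


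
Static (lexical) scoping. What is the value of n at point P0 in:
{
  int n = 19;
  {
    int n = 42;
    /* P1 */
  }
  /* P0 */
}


n declared in the same block as P0
n = 19


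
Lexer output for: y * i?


Scan left to right, longest-match per lexeme
Tokens: ID(y), OP(*), ID(i)


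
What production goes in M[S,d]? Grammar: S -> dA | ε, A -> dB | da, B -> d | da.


For [S, d]: 'd' ∈ FIRST(dA)
Entry: S -> dA


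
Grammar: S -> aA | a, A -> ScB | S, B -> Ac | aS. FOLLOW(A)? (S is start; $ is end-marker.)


$ ∈ FOLLOW(S). For each A -> αBβ: add FIRST(β)\{ε} to FOLLOW(B); if β nullable, add FOLLOW(A).
FOLLOW(A) = {$, c}


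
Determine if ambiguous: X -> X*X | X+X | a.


'a*a+a' has two parse trees (no precedence encoded between * and +)
Ambiguous


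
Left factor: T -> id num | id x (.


Common prefix: 'id'
Factored: T -> id T', T' -> num | x (


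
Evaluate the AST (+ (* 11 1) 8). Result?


Evaluate inner: (* 11 1) = 11
Evaluate root: (+ 11 8) = 19
Result: 19


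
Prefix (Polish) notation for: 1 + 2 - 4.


left-to-right (same/higher precedence on left): tree is (- (+ 1 2) 4)
Prefix: - + 1 2 4


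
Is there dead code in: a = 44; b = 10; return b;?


a is assigned but never read
Dead: 'a = 44'


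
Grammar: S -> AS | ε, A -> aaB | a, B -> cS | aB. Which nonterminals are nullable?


A nonterminal is nullable iff some alternative derives ε (directly, or every symbol in it is nullable)
Nullable: {S}


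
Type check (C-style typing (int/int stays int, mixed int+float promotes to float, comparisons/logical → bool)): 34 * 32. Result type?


Operand types: int * int
Rule: mixed int/float promotes to float; int/int stays int
Result type: int


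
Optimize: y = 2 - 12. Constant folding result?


2 - 12 = -10 at compile time
Optimized: y = -10


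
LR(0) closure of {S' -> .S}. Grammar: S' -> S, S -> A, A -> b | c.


Start: S' -> .S
For each item with dot before a nonterminal B, add B -> .γ for every B-production
Closure: [S' -> .S, S -> .A, A -> .b, A -> .c]


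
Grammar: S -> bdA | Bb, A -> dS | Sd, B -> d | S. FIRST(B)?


Per alternative of B: FIRST(d) = {d}; FIRST(S) = {b, d}
FIRST(B) = {b, d}


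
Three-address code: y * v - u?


Break into single-operator statements:
t1 = y * v
t2 = t1 - u


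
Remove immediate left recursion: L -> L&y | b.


Left-recursive alternatives: L&y; non-recursive: b
Introduce L': L -> bL', L' -> &yL' | ε


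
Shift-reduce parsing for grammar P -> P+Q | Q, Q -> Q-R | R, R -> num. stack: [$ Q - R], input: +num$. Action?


handle 'Q-R' on top
Action: reduce (Q -> Q-R)


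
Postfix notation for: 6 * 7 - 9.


Left to right (same or higher precedence on left)
Postfix: 6 7 * 9 -


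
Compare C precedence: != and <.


'<' is relational (level 7); '!=' is equality (level 6)
Higher level binds tighter
'<' has higher precedence than '!='


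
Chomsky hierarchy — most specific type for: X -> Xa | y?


Left-linear: every RHS is a terminal or one nonterminal followed by a terminal
Classification: Type 3 (Regular)


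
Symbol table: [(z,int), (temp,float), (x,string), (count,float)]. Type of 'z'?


Lookup 'z' → type int


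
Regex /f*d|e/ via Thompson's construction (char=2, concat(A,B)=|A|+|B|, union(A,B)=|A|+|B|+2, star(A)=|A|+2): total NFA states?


Syntax tree has 3 char leaf(s), 1 union(s), 1 star(s)
chars contribute 3×2 = 6; each union adds +2; each star adds +2
Total: 6 + 2 + 2 = 10 states


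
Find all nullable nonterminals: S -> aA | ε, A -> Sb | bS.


A nonterminal is nullable iff some alternative derives ε (directly, or every symbol in it is nullable)
Nullable: {S}


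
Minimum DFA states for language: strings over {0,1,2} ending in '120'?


Track the longest suffix of input matching a prefix of '120': 4 classes (prefixes of length 0..3)
Minimal DFA: 4 states


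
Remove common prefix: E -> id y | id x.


Common prefix: 'id'
Factored: E -> id E', E' -> y | x


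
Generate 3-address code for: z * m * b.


Break into single-operator statements:
t1 = z * m
t2 = t1 * b


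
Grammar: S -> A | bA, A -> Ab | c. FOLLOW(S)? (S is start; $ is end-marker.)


$ ∈ FOLLOW(S). For each A -> αBβ: add FIRST(β)\{ε} to FOLLOW(B); if β nullable, add FOLLOW(A).
FOLLOW(S) = {$}


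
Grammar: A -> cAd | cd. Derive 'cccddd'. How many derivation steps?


Derivation: A => cAd => ccAdd => cccddd
Steps: 3


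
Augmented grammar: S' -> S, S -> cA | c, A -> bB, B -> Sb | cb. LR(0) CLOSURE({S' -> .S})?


Start: S' -> .S
For each item with dot before a nonterminal B, add B -> .γ for every B-production
Closure: [S' -> .S, S -> .cA, S -> .c]


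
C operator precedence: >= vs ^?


'>=' is relational (level 7); '^' is bitwise XOR (level 4)
Higher level binds tighter
'>=' has higher precedence than '^'


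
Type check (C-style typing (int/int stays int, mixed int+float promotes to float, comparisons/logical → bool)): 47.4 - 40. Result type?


Operand types: float - int
Rule: mixed int/float promotes to float; int/int stays int
Result type: float


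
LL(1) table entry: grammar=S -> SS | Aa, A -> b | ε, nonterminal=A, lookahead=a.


For [A, a]: ε is nullable and 'a' ∈ FOLLOW(A)
Entry: A -> ε


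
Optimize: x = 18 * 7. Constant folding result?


18 * 7 = 126 at compile time
Optimized: x = 126


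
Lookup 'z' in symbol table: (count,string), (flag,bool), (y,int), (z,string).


Lookup 'z' → type string


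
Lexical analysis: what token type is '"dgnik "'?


Pattern: double-quoted sequence
Type: STRING_LITERAL


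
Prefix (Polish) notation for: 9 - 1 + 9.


left-to-right (same/higher precedence on left): tree is (+ (- 9 1) 9)
Prefix: + - 9 1 9


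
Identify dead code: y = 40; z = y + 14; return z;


y is read by z's definition; z is returned
No dead code


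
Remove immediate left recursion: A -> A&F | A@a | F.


Left-recursive alternatives: A&F, A@a; non-recursive: F
Introduce A': A -> FA', A' -> &FA' | @aA' | ε


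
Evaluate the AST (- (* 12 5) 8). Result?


Evaluate inner: (* 12 5) = 60
Evaluate root: (- 60 8) = 52
Result: 52


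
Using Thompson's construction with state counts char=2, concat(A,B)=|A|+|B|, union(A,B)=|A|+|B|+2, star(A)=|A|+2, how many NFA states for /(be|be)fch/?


Syntax tree has 7 char leaf(s), 1 union(s), 0 star(s)
chars contribute 7×2 = 14; each union adds +2; each star adds +2
Total: 14 + 2 + 0 = 16 states


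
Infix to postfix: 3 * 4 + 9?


Left to right (same or higher precedence on left)
Postfix: 3 4 * 9 +


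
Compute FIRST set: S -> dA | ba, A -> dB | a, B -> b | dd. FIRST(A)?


Per alternative of A: FIRST(dB) = {d}; FIRST(a) = {a}
FIRST(A) = {a, d}


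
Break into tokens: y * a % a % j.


Scan left to right, longest-match per lexeme
Tokens: ID(y), OP(*), ID(a), OP(%), ID(a), OP(%), ID(j)


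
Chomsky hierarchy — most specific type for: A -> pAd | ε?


Single nonterminal LHS, but p^n d^n is not regular
Classification: Type 2 (Context-Free)


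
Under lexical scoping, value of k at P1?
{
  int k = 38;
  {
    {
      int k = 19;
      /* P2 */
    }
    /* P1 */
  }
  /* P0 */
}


P1's block does not declare k; resolves to the enclosing declaration at depth 0
k = 38


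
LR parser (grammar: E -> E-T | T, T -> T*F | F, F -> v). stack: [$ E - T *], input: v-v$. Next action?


no handle; shift 'v'
Action: shift


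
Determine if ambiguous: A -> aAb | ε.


balanced a^n…b^n: each string has a unique parse
Unambiguous


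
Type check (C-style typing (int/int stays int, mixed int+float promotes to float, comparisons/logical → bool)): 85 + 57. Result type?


Operand types: int + int
Rule: mixed int/float promotes to float; int/int stays int
Result type: int


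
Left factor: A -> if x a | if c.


Common prefix: 'if'
Factored: A -> if A', A' -> x a | c


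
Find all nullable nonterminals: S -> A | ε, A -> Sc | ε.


A nonterminal is nullable iff some alternative derives ε (directly, or every symbol in it is nullable)
Nullable: {A, S}


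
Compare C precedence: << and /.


'/' is multiplicative (level 10); '<<' is shift (level 8)
Higher level binds tighter
'/' has higher precedence than '<<'


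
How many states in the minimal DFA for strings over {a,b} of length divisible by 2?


Track length mod 2: states 0..1, accept at 0
Minimal DFA: 2 states


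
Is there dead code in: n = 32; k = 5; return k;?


n is assigned but never read
Dead: 'n = 32'


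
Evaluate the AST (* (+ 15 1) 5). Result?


Evaluate inner: (+ 15 1) = 16
Evaluate root: (* 16 5) = 80
Result: 80


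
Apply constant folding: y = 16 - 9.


16 - 9 = 7 at compile time
Optimized: y = 7


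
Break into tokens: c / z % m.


Scan left to right, longest-match per lexeme
Tokens: ID(c), OP(/), ID(z), OP(%), ID(m)


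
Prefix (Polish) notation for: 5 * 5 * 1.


left-to-right (same/higher precedence on left): tree is (* (* 5 5) 1)
Prefix: * * 5 5 1


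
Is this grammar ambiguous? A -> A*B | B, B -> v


precedence layered via separate nonterminal B: deterministic
Unambiguous


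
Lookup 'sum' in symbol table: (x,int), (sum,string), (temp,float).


Lookup 'sum' → type string


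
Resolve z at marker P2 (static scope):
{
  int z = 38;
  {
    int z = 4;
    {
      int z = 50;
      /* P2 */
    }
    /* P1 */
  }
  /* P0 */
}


z declared in the same block as P2
z = 50


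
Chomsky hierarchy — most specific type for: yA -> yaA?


LHS has context (more than one symbol) and |LHS| ≤ |RHS|
Classification: Type 1 (Context-Sensitive)


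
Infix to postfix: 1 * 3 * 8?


Left to right (same or higher precedence on left)
Postfix: 1 3 * 8 *


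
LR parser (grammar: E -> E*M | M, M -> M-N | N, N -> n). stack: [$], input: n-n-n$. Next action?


no handle on stack; shift 'n'
Action: shift


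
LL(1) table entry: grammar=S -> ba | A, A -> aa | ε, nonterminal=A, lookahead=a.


For [A, a]: 'a' ∈ FIRST(aa)
Entry: A -> aa


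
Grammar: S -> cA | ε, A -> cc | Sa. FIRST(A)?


Per alternative of A: FIRST(cc) = {c}; FIRST(Sa) = {a, c}
FIRST(A) = {a, c}


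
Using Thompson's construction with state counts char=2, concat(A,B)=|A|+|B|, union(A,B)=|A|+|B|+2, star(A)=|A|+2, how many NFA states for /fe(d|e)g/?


Syntax tree has 5 char leaf(s), 1 union(s), 0 star(s)
chars contribute 5×2 = 10; each union adds +2; each star adds +2
Total: 10 + 2 + 0 = 12 states


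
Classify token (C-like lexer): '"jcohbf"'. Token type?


Pattern: double-quoted sequence
Type: STRING_LITERAL


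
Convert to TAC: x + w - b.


Break into single-operator statements:
t1 = x + w
t2 = t1 - b


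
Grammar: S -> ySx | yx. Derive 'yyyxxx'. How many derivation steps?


Derivation: S => ySx => yySxx => yyyxxx
Steps: 3


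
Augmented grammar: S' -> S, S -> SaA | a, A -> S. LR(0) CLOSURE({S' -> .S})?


Start: S' -> .S
For each item with dot before a nonterminal B, add B -> .γ for every B-production
Closure: [S' -> .S, S -> .SaA, S -> .a]


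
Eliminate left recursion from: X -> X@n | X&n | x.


Left-recursive alternatives: X@n, X&n; non-recursive: x
Introduce X': X -> xX', X' -> @nX' | &nX' | ε


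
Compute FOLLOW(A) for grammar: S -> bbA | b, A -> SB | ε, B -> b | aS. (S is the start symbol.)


$ ∈ FOLLOW(S). For each A -> αBβ: add FIRST(β)\{ε} to FOLLOW(B); if β nullable, add FOLLOW(A).
FOLLOW(A) = {$, a, b}


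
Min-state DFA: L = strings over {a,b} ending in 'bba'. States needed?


Track the longest suffix of input matching a prefix of 'bba': 4 classes (prefixes of length 0..3)
Minimal DFA: 4 states


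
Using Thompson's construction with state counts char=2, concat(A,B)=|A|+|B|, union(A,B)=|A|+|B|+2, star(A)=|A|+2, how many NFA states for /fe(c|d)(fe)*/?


Syntax tree has 6 char leaf(s), 1 union(s), 1 star(s)
chars contribute 6×2 = 12; each union adds +2; each star adds +2
Total: 12 + 2 + 2 = 16 states


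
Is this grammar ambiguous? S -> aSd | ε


balanced a^n…d^n: each string has a unique parse
Unambiguous


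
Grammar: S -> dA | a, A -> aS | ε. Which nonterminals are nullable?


A nonterminal is nullable iff some alternative derives ε (directly, or every symbol in it is nullable)
Nullable: {A}


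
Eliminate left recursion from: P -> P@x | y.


Left-recursive alternatives: P@x; non-recursive: y
Introduce P': P -> yP', P' -> @xP' | ε


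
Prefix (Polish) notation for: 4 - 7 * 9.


'*' binds tighter: tree is (- 4 (* 7 9))
Prefix: - 4 * 7 9


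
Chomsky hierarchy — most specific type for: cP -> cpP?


LHS has context (more than one symbol) and |LHS| ≤ |RHS|
Classification: Type 1 (Context-Sensitive)


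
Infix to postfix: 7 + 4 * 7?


* has higher precedence, evaluate 4*7 first
Postfix: 7 4 7 * +


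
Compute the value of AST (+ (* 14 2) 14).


Evaluate inner: (* 14 2) = 28
Evaluate root: (+ 28 14) = 42
Result: 42


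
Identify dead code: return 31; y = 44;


statement follows a return and is unreachable
Dead: 'y = 44'


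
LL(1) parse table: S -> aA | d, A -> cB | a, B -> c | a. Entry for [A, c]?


For [A, c]: 'c' ∈ FIRST(cB)
Entry: A -> cB


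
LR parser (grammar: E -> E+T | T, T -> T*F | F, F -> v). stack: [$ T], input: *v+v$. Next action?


shift '*' to continue T -> T*F
Action: shift


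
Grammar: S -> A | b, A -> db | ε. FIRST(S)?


Per alternative of S: FIRST(A) = {d, ε}; FIRST(b) = {b}
FIRST(S) = {b, d, ε}


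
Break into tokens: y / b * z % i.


Scan left to right, longest-match per lexeme
Tokens: ID(y), OP(/), ID(b), OP(*), ID(z), OP(%), ID(i)


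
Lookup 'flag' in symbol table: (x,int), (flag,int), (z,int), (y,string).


Lookup 'flag' → type int


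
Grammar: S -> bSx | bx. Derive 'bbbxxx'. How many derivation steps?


Derivation: S => bSx => bbSxx => bbbxxx
Steps: 3


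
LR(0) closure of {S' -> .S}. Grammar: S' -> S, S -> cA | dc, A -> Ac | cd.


Start: S' -> .S
For each item with dot before a nonterminal B, add B -> .γ for every B-production
Closure: [S' -> .S, S -> .cA, S -> .dc]


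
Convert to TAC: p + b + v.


Break into single-operator statements:
t1 = p + b
t2 = t1 + v


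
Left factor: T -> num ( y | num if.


Common prefix: 'num'
Factored: T -> num T', T' -> ( y | if


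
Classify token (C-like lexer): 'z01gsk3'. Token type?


Pattern: letter/underscore followed by alphanumerics, not a keyword
Type: IDENTIFIER


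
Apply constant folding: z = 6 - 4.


6 - 4 = 2 at compile time
Optimized: z = 2


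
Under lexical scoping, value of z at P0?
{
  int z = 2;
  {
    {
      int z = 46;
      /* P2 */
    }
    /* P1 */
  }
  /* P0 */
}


z declared in the same block as P0
z = 2


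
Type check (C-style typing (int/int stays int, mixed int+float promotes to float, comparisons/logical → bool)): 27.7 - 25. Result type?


Operand types: float - int
Rule: mixed int/float promotes to float; int/int stays int
Result type: float


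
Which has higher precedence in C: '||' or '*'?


'*' is multiplicative (level 10); '||' is logical OR (level 1)
Higher level binds tighter
'*' has higher precedence than '||'


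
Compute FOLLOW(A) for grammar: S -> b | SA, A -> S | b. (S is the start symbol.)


$ ∈ FOLLOW(S). For each A -> αBβ: add FIRST(β)\{ε} to FOLLOW(B); if β nullable, add FOLLOW(A).
FOLLOW(A) = {$, b}


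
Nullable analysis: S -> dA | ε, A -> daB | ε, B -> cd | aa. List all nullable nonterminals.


A nonterminal is nullable iff some alternative derives ε (directly, or every symbol in it is nullable)
Nullable: {A, S}


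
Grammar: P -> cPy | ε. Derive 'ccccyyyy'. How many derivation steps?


Derivation: P => cPy => ccPyy => cccPyyy => ccccPyyyy => ccccyyyy
Steps: 5


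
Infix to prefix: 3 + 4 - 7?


left-to-right (same/higher precedence on left): tree is (- (+ 3 4) 7)
Prefix: - + 3 4 7


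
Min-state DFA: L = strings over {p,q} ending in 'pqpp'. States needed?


Track the longest suffix of input matching a prefix of 'pqpp': 5 classes (prefixes of length 0..4)
Minimal DFA: 5 states


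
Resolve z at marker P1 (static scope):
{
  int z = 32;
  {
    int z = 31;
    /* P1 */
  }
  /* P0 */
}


z declared in the same block as P1
z = 31


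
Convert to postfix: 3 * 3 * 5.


Left to right (same or higher precedence on left)
Postfix: 3 3 * 5 *


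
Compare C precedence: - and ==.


'-' is additive (level 9); '==' is equality (level 6)
Higher level binds tighter
'-' has higher precedence than '=='


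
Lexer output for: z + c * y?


Scan left to right, longest-match per lexeme
Tokens: ID(z), OP(+), ID(c), OP(*), ID(y)


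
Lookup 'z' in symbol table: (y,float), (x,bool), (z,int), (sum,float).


Lookup 'z' → type int


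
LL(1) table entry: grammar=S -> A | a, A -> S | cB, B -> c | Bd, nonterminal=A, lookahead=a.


For [A, a]: 'a' ∈ FIRST(S)
Entry: A -> S


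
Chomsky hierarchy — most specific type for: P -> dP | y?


Right-linear: every RHS is a terminal or a terminal followed by one nonterminal
Classification: Type 3 (Regular)


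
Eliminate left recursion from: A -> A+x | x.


Left-recursive alternatives: A+x; non-recursive: x
Introduce A': A -> xA', A' -> +xA' | ε


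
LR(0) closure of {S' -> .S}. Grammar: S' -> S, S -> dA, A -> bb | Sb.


Start: S' -> .S
For each item with dot before a nonterminal B, add B -> .γ for every B-production
Closure: [S' -> .S, S -> .dA]


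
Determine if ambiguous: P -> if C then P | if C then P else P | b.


dangling else: 'if C then if C then b else b' parses two ways
Ambiguous


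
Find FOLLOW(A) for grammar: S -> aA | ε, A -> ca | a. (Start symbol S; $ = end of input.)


$ ∈ FOLLOW(S). For each A -> αBβ: add FIRST(β)\{ε} to FOLLOW(B); if β nullable, add FOLLOW(A).
FOLLOW(A) = {$}


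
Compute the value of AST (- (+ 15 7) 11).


Evaluate inner: (+ 15 7) = 22
Evaluate root: (- 22 11) = 11
Result: 11


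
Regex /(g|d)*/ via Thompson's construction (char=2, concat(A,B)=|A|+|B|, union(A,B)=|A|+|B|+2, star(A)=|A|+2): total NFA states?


Syntax tree has 2 char leaf(s), 1 union(s), 1 star(s)
chars contribute 2×2 = 4; each union adds +2; each star adds +2
Total: 4 + 2 + 2 = 8 states


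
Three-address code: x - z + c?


Break into single-operator statements:
t1 = x - z
t2 = t1 + c


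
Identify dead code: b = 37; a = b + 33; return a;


b is read by a's definition; a is returned
No dead code


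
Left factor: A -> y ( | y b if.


Common prefix: 'y'
Factored: A -> y A', A' -> ( | b if


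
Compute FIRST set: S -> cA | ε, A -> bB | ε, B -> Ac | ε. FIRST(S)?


Per alternative of S: FIRST(cA) = {c}; FIRST(ε) = {ε}
FIRST(S) = {c, ε}


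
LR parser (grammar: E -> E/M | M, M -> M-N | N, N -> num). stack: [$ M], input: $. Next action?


lookahead ∉ {-} so M won't extend; reduce E -> M
Action: reduce (E -> M)


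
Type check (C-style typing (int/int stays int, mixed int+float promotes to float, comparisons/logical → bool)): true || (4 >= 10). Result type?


Operand types: bool || bool
Rule: logical operators take bool operands and yield bool
Result type: bool


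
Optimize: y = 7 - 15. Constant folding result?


7 - 15 = -8 at compile time
Optimized: y = -8


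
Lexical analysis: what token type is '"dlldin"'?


Pattern: double-quoted sequence
Type: STRING_LITERAL


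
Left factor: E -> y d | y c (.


Common prefix: 'y'
Factored: E -> y E', E' -> d | c (


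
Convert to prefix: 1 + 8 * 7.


'*' binds tighter: tree is (+ 1 (* 8 7))
Prefix: + 1 * 8 7


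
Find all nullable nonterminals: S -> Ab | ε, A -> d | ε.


A nonterminal is nullable iff some alternative derives ε (directly, or every symbol in it is nullable)
Nullable: {A, S}


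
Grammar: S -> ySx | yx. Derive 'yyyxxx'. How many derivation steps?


Derivation: S => ySx => yySxx => yyyxxx
Steps: 3


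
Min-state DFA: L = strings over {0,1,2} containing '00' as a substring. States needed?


KMP-style automaton: 2 progress states + 1 absorbing accept = 3
Minimal DFA: 3 states


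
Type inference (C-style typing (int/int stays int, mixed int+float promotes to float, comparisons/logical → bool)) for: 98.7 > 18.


Operand types: float > int
Rule: comparison yields bool
Result type: bool


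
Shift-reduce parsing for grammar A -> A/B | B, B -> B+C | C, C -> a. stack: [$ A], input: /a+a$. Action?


shift '/' to continue A -> A/B
Action: shift


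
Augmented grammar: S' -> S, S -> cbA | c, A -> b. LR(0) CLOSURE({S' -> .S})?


Start: S' -> .S
For each item with dot before a nonterminal B, add B -> .γ for every B-production
Closure: [S' -> .S, S -> .cbA, S -> .c]


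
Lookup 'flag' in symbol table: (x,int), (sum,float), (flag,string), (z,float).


Lookup 'flag' → type string


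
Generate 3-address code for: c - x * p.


Break into single-operator statements:
t1 = x * p
t2 = c - t1


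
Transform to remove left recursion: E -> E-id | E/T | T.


Left-recursive alternatives: E-id, E/T; non-recursive: T
Introduce E': E -> TE', E' -> -idE' | /TE' | ε


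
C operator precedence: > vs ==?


'>' is relational (level 7); '==' is equality (level 6)
Higher level binds tighter
'>' has higher precedence than '=='


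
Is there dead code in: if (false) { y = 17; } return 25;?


condition is constant false, so the whole block is unreachable
Dead: 'if (false) { y = 17; }'


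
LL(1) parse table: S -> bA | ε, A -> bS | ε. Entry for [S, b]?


For [S, b]: 'b' ∈ FIRST(bA)
Entry: S -> bA


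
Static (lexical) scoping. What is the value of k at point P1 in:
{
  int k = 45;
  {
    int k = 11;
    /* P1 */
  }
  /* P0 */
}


k declared in the same block as P1
k = 11


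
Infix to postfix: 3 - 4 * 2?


* has higher precedence, evaluate 4*2 first
Postfix: 3 4 2 * -


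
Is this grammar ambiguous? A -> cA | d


right-linear, alternatives start with distinct terminals 'c' vs 'd': unique leftmost derivation
Unambiguous


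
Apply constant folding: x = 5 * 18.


5 * 18 = 90 at compile time
Optimized: x = 90


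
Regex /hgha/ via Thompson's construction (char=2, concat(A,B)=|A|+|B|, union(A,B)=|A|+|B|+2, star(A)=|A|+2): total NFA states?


Syntax tree has 4 char leaf(s), 0 union(s), 0 star(s)
chars contribute 4×2 = 8; each union adds +2; each star adds +2
Total: 8 + 0 + 0 = 8 states


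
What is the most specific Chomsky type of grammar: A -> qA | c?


Right-linear: every RHS is a terminal or a terminal followed by one nonterminal
Classification: Type 3 (Regular)


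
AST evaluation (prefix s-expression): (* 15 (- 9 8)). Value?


Evaluate inner: (- 9 8) = 1
Evaluate root: (* 15 1) = 15
Result: 15


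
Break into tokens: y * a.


Scan left to right, longest-match per lexeme
Tokens: ID(y), OP(*), ID(a)


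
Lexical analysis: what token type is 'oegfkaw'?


Pattern: letter/underscore followed by alphanumerics, not a keyword
Type: IDENTIFIER


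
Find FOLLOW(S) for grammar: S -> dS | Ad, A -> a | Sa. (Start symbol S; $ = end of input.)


$ ∈ FOLLOW(S). For each A -> αBβ: add FIRST(β)\{ε} to FOLLOW(B); if β nullable, add FOLLOW(A).
FOLLOW(S) = {$, a}


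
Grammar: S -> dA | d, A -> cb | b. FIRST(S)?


Per alternative of S: FIRST(dA) = {d}; FIRST(d) = {d}
FIRST(S) = {d}


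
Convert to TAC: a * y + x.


Break into single-operator statements:
t1 = a * y
t2 = t1 + x


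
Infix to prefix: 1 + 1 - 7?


left-to-right (same/higher precedence on left): tree is (- (+ 1 1) 7)
Prefix: - + 1 1 7


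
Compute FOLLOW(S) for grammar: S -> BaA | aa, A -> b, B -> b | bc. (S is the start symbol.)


$ ∈ FOLLOW(S). For each A -> αBβ: add FIRST(β)\{ε} to FOLLOW(B); if β nullable, add FOLLOW(A).
FOLLOW(S) = {$}


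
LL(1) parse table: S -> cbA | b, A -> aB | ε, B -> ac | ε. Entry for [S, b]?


For [S, b]: 'b' ∈ FIRST(b)
Entry: S -> b


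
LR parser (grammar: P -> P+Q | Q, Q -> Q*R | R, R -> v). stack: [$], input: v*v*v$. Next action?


no handle on stack; shift 'v'
Action: shift


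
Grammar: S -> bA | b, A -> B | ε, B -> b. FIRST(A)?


Per alternative of A: FIRST(B) = {b}; FIRST(ε) = {ε}
FIRST(A) = {b, ε}


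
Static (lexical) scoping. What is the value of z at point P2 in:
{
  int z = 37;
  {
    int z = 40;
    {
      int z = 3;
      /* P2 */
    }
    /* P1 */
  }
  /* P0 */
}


z declared in the same block as P2
z = 3


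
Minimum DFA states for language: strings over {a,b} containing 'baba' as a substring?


KMP-style automaton: 4 progress states + 1 absorbing accept = 5
Minimal DFA: 5 states


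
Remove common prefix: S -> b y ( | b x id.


Common prefix: 'b'
Factored: S -> b S', S' -> y ( | x id


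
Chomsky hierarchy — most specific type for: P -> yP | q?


Right-linear: every RHS is a terminal or a terminal followed by one nonterminal
Classification: Type 3 (Regular)


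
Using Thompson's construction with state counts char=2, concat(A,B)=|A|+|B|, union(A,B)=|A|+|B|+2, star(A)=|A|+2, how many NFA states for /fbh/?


Syntax tree has 3 char leaf(s), 0 union(s), 0 star(s)
chars contribute 3×2 = 6; each union adds +2; each star adds +2
Total: 6 + 0 + 0 = 6 states


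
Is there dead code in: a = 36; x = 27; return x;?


a is assigned but never read
Dead: 'a = 36'


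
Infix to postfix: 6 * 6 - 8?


Left to right (same or higher precedence on left)
Postfix: 6 6 * 8 -


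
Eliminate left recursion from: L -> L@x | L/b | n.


Left-recursive alternatives: L@x, L/b; non-recursive: n
Introduce L': L -> nL', L' -> @xL' | /bL' | ε


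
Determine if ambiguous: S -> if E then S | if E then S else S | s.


dangling else: 'if E then if E then s else s' parses two ways
Ambiguous


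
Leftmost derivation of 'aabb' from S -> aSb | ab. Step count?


Derivation: S => aSb => aabb
Steps: 2


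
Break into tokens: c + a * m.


Scan left to right, longest-match per lexeme
Tokens: ID(c), OP(+), ID(a), OP(*), ID(m)


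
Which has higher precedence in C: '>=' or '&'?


'>=' is relational (level 7); '&' is bitwise AND (level 5)
Higher level binds tighter
'>=' has higher precedence than '&'


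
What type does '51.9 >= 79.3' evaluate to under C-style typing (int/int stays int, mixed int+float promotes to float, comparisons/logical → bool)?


Operand types: float >= float
Rule: comparison yields bool
Result type: bool


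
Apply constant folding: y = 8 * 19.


8 * 19 = 152 at compile time
Optimized: y = 152


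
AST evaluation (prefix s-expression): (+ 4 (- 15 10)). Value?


Evaluate inner: (- 15 10) = 5
Evaluate root: (+ 4 5) = 9
Result: 9


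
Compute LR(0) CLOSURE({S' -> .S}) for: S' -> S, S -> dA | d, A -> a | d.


Start: S' -> .S
For each item with dot before a nonterminal B, add B -> .γ for every B-production
Closure: [S' -> .S, S -> .dA, S -> .d]


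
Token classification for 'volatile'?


Pattern: reserved word
Type: KEYWORD


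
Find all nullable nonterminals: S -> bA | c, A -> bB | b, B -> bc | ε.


A nonterminal is nullable iff some alternative derives ε (directly, or every symbol in it is nullable)
Nullable: {B}


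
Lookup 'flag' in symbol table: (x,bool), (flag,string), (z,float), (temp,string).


Lookup 'flag' → type string


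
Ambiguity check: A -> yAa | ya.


balanced y^n…a^n: each string has a unique parse
Unambiguous


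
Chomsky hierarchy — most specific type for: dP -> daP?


LHS has context (more than one symbol) and |LHS| ≤ |RHS|
Classification: Type 1 (Context-Sensitive)


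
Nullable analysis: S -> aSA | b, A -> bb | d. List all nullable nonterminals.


A nonterminal is nullable iff some alternative derives ε (directly, or every symbol in it is nullable)
Nullable: {}


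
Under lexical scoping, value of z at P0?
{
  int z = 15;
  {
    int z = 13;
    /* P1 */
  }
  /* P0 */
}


z declared in the same block as P0
z = 15


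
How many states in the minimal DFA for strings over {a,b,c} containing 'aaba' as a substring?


KMP-style automaton: 4 progress states + 1 absorbing accept = 5
Minimal DFA: 5 states


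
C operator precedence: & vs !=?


'!=' is equality (level 6); '&' is bitwise AND (level 5)
Higher level binds tighter
'!=' has higher precedence than '&'


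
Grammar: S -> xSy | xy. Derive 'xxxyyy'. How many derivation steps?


Derivation: S => xSy => xxSyy => xxxyyy
Steps: 3


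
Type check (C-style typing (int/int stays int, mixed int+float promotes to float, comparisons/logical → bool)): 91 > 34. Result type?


Operand types: int > int
Rule: comparison yields bool
Result type: bool


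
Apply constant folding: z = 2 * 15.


2 * 15 = 30 at compile time
Optimized: z = 30


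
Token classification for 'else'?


Pattern: reserved word
Type: KEYWORD


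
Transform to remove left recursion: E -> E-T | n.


Left-recursive alternatives: E-T; non-recursive: n
Introduce E': E -> nE', E' -> -TE' | ε


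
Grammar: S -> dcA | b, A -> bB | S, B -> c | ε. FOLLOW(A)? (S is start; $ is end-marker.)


$ ∈ FOLLOW(S). For each A -> αBβ: add FIRST(β)\{ε} to FOLLOW(B); if β nullable, add FOLLOW(A).
FOLLOW(A) = {$}


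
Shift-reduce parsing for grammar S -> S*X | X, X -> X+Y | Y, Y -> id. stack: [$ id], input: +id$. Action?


'id' on top is the handle for Y -> id
Action: reduce (Y -> id)


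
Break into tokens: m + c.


Scan left to right, longest-match per lexeme
Tokens: ID(m), OP(+), ID(c)


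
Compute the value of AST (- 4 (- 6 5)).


Evaluate inner: (- 6 5) = 1
Evaluate root: (- 4 1) = 3
Result: 3


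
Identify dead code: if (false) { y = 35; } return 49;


condition is constant false, so the whole block is unreachable
Dead: 'if (false) { y = 35; }'


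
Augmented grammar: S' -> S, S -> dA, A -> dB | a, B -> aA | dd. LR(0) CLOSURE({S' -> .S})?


Start: S' -> .S
For each item with dot before a nonterminal B, add B -> .γ for every B-production
Closure: [S' -> .S, S -> .dA]


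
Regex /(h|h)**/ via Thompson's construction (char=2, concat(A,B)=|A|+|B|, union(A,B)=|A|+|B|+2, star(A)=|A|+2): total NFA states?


Syntax tree has 2 char leaf(s), 1 union(s), 2 star(s)
chars contribute 2×2 = 4; each union adds +2; each star adds +2
Total: 4 + 2 + 4 = 10 states


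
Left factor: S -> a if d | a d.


Common prefix: 'a'
Factored: S -> a S', S' -> if d | d


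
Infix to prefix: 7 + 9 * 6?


'*' binds tighter: tree is (+ 7 (* 9 6))
Prefix: + 7 * 9 6


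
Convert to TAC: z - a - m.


Break into single-operator statements:
t1 = z - a
t2 = t1 - m


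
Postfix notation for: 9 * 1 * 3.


Left to right (same or higher precedence on left)
Postfix: 9 1 * 3 *


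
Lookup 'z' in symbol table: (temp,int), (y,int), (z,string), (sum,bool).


Lookup 'z' → type string


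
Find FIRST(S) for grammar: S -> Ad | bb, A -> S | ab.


Per alternative of S: FIRST(Ad) = {a, b}; FIRST(bb) = {b}
FIRST(S) = {a, b}
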